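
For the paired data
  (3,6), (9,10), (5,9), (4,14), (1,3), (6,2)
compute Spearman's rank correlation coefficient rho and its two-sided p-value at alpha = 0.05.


Step 1: Rank x and y separately (midranks; no ties here).
rank(x): 3->2, 9->6, 5->4, 4->3, 1->1, 6->5
rank(y): 6->3, 10->5, 9->4, 14->6, 3->2, 2->1
Step 2: d_i = R_x(i) - R_y(i); compute d_i^2.
  (2-3)^2=1, (6-5)^2=1, (4-4)^2=0, (3-6)^2=9, (1-2)^2=1, (5-1)^2=16
sum(d^2) = 28.
Step 3: rho = 1 - 6*28 / (6*(6^2 - 1)) = 1 - 168/210 = 0.200000.
Step 4: Under H0, t = rho * sqrt((n-2)/(1-rho^2)) = 0.4082 ~ t(4).
Step 5: Two-sided p-value from the t-distribution with 4 df = 0.704000.
Step 6: alpha = 0.05. fail to reject H0.

rho = 0.2000, p = 0.704000, fail to reject H0 at alpha = 0.05.


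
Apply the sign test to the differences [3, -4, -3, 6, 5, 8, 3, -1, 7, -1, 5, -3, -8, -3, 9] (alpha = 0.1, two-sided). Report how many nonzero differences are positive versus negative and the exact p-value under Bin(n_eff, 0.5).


Step 1: Discard zero differences. Original n = 15; n_eff = number of nonzero differences = 15.
Nonzero differences (with sign): +3, -4, -3, +6, +5, +8, +3, -1, +7, -1, +5, -3, -8, -3, +9
Step 2: Count signs: positive = 8, negative = 7.
Step 3: Under H0: P(positive) = 0.5, so the number of positives S ~ Bin(15, 0.5).
Step 4: Two-sided exact p-value = sum of Bin(15,0.5) probabilities at or below the observed probability = 1.000000.
Step 5: alpha = 0.1. fail to reject H0.

n_eff = 15, pos = 8, neg = 7, p = 1.000000, fail to reject H0.


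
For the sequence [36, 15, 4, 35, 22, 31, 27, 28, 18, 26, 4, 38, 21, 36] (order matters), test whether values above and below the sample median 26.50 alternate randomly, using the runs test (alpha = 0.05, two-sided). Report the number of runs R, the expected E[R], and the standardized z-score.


Step 1: Compute median = 26.50; label A = above, B = below.
Labels in order: ABBABAAABBBABA  (n_A = 7, n_B = 7)
Step 2: Count runs R = 9.
Step 3: Under H0 (random ordering), E[R] = 2*n_A*n_B/(n_A+n_B) + 1 = 2*7*7/14 + 1 = 8.0000.
        Var[R] = 2*n_A*n_B*(2*n_A*n_B - n_A - n_B) / ((n_A+n_B)^2 * (n_A+n_B-1)) = 8232/2548 = 3.2308.
        SD[R] = 1.7974.
Step 4: Continuity-corrected z = (R - 0.5 - E[R]) / SD[R] = (9 - 0.5 - 8.0000) / 1.7974 = 0.2782.
Step 5: Two-sided p-value via normal approximation = 2*(1 - Phi(|z|)) = 0.780879.
Step 6: alpha = 0.05. fail to reject H0.

R = 9, z = 0.2782, p = 0.780879, fail to reject H0.


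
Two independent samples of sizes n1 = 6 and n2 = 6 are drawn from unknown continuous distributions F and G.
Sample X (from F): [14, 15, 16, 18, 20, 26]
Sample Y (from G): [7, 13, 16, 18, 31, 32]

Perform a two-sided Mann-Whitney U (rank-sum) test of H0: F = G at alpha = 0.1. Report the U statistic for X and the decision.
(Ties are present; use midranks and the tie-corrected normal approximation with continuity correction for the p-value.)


Step 1: Combine and sort all 12 observations; assign midranks.
sorted (value, group): (7,Y), (13,Y), (14,X), (15,X), (16,X), (16,Y), (18,X), (18,Y), (20,X), (26,X), (31,Y), (32,Y)
ranks: 7->1, 13->2, 14->3, 15->4, 16->5.5, 16->5.5, 18->7.5, 18->7.5, 20->9, 26->10, 31->11, 32->12
Step 2: Rank sum for X: R1 = 3 + 4 + 5.5 + 7.5 + 9 + 10 = 39.
Step 3: U_X = R1 - n1(n1+1)/2 = 39 - 6*7/2 = 39 - 21 = 18.
       U_Y = n1*n2 - U_X = 36 - 18 = 18.
Step 4: Ties are present, so use the tie-corrected normal approximation (with continuity correction) for the p-value.
Step 5: p-value = 1.000000; compare to alpha = 0.1. fail to reject H0.

U_X = 18, p = 1.000000, fail to reject H0 at alpha = 0.1.


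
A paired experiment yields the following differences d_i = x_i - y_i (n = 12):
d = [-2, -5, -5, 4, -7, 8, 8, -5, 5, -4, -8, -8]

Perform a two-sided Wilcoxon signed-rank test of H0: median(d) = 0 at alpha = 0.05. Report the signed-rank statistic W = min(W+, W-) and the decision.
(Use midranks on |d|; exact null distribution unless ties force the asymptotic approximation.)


Step 1: Drop any zero differences (none here) and take |d_i|.
|d| = [2, 5, 5, 4, 7, 8, 8, 5, 5, 4, 8, 8]
Step 2: Midrank |d_i| (ties get averaged ranks).
ranks: |2|->1, |5|->5.5, |5|->5.5, |4|->2.5, |7|->8, |8|->10.5, |8|->10.5, |5|->5.5, |5|->5.5, |4|->2.5, |8|->10.5, |8|->10.5
Step 3: Attach original signs; sum ranks with positive sign and with negative sign.
W+ = 2.5 + 10.5 + 10.5 + 5.5 = 29
W- = 1 + 5.5 + 5.5 + 8 + 5.5 + 2.5 + 10.5 + 10.5 = 49
(Check: W+ + W- = 78 should equal n(n+1)/2 = 78.)
Step 4: Test statistic W = min(W+, W-) = 29.
Step 5: Ties in |d|, so use the tie-corrected normal approximation.
        E[W] = n(n+1)/4 = 12*13/4 = 39.
        Tie groups: |d|=4 (t=2), |d|=5 (t=4), |d|=8 (t=4); sum(t^3 - t) = 126.
        Var[W] = n(n+1)(2n+1)/24 - sum(t^3-t)/48 = 3900/24 - 126/48 = 159.875.
        z = (W - E[W]) / sqrt(Var[W]) = (29 - 39) / 12.6442 = -0.7909.
        Two-sided p = 2*Phi(z) = 0.429015.
Step 6: alpha = 0.05. fail to reject H0.

W+ = 29, W- = 49, W = min = 29, p = 0.429015, fail to reject H0.


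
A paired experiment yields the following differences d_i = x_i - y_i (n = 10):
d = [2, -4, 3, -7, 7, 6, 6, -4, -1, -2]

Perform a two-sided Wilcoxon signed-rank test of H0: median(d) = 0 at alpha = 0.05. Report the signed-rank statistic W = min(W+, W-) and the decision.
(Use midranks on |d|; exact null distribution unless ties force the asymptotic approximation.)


Step 1: Drop any zero differences (none here) and take |d_i|.
|d| = [2, 4, 3, 7, 7, 6, 6, 4, 1, 2]
Step 2: Midrank |d_i| (ties get averaged ranks).
ranks: |2|->2.5, |4|->5.5, |3|->4, |7|->9.5, |7|->9.5, |6|->7.5, |6|->7.5, |4|->5.5, |1|->1, |2|->2.5
Step 3: Attach original signs; sum ranks with positive sign and with negative sign.
W+ = 2.5 + 4 + 9.5 + 7.5 + 7.5 = 31
W- = 5.5 + 9.5 + 5.5 + 1 + 2.5 = 24
(Check: W+ + W- = 55 should equal n(n+1)/2 = 55.)
Step 4: Test statistic W = min(W+, W-) = 24.
Step 5: Ties in |d|, so use the tie-corrected normal approximation.
        E[W] = n(n+1)/4 = 10*11/4 = 27.5.
        Tie groups: |d|=2 (t=2), |d|=4 (t=2), |d|=6 (t=2), |d|=7 (t=2); sum(t^3 - t) = 24.
        Var[W] = n(n+1)(2n+1)/24 - sum(t^3-t)/48 = 2310/24 - 24/48 = 95.75.
        z = (W - E[W]) / sqrt(Var[W]) = (24 - 27.5) / 9.7852 = -0.3577.
        Two-sided p = 2*Phi(z) = 0.720580.
Step 6: alpha = 0.05. fail to reject H0.

W+ = 31, W- = 24, W = min = 24, p = 0.720580, fail to reject H0.


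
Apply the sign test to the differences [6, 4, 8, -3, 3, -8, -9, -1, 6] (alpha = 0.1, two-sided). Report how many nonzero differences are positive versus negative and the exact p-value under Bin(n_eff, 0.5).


Step 1: Discard zero differences. Original n = 9; n_eff = number of nonzero differences = 9.
Nonzero differences (with sign): +6, +4, +8, -3, +3, -8, -9, -1, +6
Step 2: Count signs: positive = 5, negative = 4.
Step 3: Under H0: P(positive) = 0.5, so the number of positives S ~ Bin(9, 0.5).
Step 4: Two-sided exact p-value = sum of Bin(9,0.5) probabilities at or below the observed probability = 1.000000.
Step 5: alpha = 0.1. fail to reject H0.

n_eff = 9, pos = 5, neg = 4, p = 1.000000, fail to reject H0.


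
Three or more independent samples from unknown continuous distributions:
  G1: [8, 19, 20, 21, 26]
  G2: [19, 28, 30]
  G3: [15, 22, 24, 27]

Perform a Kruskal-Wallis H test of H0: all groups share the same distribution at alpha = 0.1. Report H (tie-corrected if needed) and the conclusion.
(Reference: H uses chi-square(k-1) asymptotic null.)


Step 1: Combine all N = 12 observations and assign midranks.
sorted (value, group, rank): (8,G1,1), (15,G3,2), (19,G1,3.5), (19,G2,3.5), (20,G1,5), (21,G1,6), (22,G3,7), (24,G3,8), (26,G1,9), (27,G3,10), (28,G2,11), (30,G2,12)
Step 2: Sum ranks within each group.
R_1 = 24.5 (n_1 = 5)
R_2 = 26.5 (n_2 = 3)
R_3 = 27 (n_3 = 4)
Step 3: H = 12/(N(N+1)) * sum(R_i^2/n_i) - 3(N+1)
     = 12/(12*13) * (24.5^2/5 + 26.5^2/3 + 27^2/4) - 3*13
     = 0.076923 * 536.383 - 39
     = 2.260256.
Step 4: Ties present; correction factor C = 1 - 6/(12^3 - 12) = 0.996503. Corrected H = 2.260256 / 0.996503 = 2.268187.
Step 5: Under H0, H ~ chi^2(2); p-value = 0.321714.
Step 6: alpha = 0.1. fail to reject H0.

H = 2.2682, df = 2, p = 0.321714, fail to reject H0.


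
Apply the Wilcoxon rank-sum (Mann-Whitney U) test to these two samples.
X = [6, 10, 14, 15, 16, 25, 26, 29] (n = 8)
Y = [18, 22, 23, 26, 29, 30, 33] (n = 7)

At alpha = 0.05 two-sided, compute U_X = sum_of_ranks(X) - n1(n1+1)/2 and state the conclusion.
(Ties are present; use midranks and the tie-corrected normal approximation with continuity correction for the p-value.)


Step 1: Combine and sort all 15 observations; assign midranks.
sorted (value, group): (6,X), (10,X), (14,X), (15,X), (16,X), (18,Y), (22,Y), (23,Y), (25,X), (26,X), (26,Y), (29,X), (29,Y), (30,Y), (33,Y)
ranks: 6->1, 10->2, 14->3, 15->4, 16->5, 18->6, 22->7, 23->8, 25->9, 26->10.5, 26->10.5, 29->12.5, 29->12.5, 30->14, 33->15
Step 2: Rank sum for X: R1 = 1 + 2 + 3 + 4 + 5 + 9 + 10.5 + 12.5 = 47.
Step 3: U_X = R1 - n1(n1+1)/2 = 47 - 8*9/2 = 47 - 36 = 11.
       U_Y = n1*n2 - U_X = 56 - 11 = 45.
Step 4: Ties are present, so use the tie-corrected normal approximation (with continuity correction) for the p-value.
Step 5: p-value = 0.055758; compare to alpha = 0.05. fail to reject H0.

U_X = 11, p = 0.055758, fail to reject H0 at alpha = 0.05.


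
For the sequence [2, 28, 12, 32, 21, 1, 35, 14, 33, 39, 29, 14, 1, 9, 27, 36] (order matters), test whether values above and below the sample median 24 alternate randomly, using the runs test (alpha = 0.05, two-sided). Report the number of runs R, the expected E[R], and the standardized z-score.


Step 1: Compute median = 24; label A = above, B = below.
Labels in order: BABABBABAAABBBAA  (n_A = 8, n_B = 8)
Step 2: Count runs R = 10.
Step 3: Under H0 (random ordering), E[R] = 2*n_A*n_B/(n_A+n_B) + 1 = 2*8*8/16 + 1 = 9.0000.
        Var[R] = 2*n_A*n_B*(2*n_A*n_B - n_A - n_B) / ((n_A+n_B)^2 * (n_A+n_B-1)) = 14336/3840 = 3.7333.
        SD[R] = 1.9322.
Step 4: Continuity-corrected z = (R - 0.5 - E[R]) / SD[R] = (10 - 0.5 - 9.0000) / 1.9322 = 0.2588.
Step 5: Two-sided p-value via normal approximation = 2*(1 - Phi(|z|)) = 0.795809.
Step 6: alpha = 0.05. fail to reject H0.

R = 10, z = 0.2588, p = 0.795809, fail to reject H0.


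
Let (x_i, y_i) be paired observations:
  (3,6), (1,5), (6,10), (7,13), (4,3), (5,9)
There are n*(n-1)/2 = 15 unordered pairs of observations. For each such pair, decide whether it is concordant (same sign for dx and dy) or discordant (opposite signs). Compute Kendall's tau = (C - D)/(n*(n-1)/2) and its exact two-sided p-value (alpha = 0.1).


Step 1: Enumerate the 15 unordered pairs (i,j) with i<j and classify each by sign(x_j-x_i) * sign(y_j-y_i).
  (1,2):dx=-2,dy=-1->C; (1,3):dx=+3,dy=+4->C; (1,4):dx=+4,dy=+7->C; (1,5):dx=+1,dy=-3->D
  (1,6):dx=+2,dy=+3->C; (2,3):dx=+5,dy=+5->C; (2,4):dx=+6,dy=+8->C; (2,5):dx=+3,dy=-2->D
  (2,6):dx=+4,dy=+4->C; (3,4):dx=+1,dy=+3->C; (3,5):dx=-2,dy=-7->C; (3,6):dx=-1,dy=-1->C
  (4,5):dx=-3,dy=-10->C; (4,6):dx=-2,dy=-4->C; (5,6):dx=+1,dy=+6->C
Step 2: C = 13, D = 2, total pairs = 15.
Step 3: tau = (C - D)/(n(n-1)/2) = (13 - 2)/15 = 0.733333.
Step 4: Exact two-sided p-value (enumerate n! = 720 permutations of y under H0): p = 0.055556.
Step 5: alpha = 0.1. reject H0.

tau_b = 0.7333 (C=13, D=2), p = 0.055556, reject H0.


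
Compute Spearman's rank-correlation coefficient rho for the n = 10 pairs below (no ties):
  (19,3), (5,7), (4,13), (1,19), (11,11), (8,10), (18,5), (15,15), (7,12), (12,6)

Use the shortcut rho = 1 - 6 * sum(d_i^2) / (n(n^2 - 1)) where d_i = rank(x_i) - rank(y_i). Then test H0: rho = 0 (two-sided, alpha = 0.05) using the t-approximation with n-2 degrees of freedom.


Step 1: Rank x and y separately (midranks; no ties here).
rank(x): 19->10, 5->3, 4->2, 1->1, 11->6, 8->5, 18->9, 15->8, 7->4, 12->7
rank(y): 3->1, 7->4, 13->8, 19->10, 11->6, 10->5, 5->2, 15->9, 12->7, 6->3
Step 2: d_i = R_x(i) - R_y(i); compute d_i^2.
  (10-1)^2=81, (3-4)^2=1, (2-8)^2=36, (1-10)^2=81, (6-6)^2=0, (5-5)^2=0, (9-2)^2=49, (8-9)^2=1, (4-7)^2=9, (7-3)^2=16
sum(d^2) = 274.
Step 3: rho = 1 - 6*274 / (10*(10^2 - 1)) = 1 - 1644/990 = -0.660606.
Step 4: Under H0, t = rho * sqrt((n-2)/(1-rho^2)) = -2.4889 ~ t(8).
Step 5: Two-sided p-value from the t-distribution with 8 df = 0.037588.
Step 6: alpha = 0.05. reject H0.

rho = -0.6606, p = 0.037588, reject H0 at alpha = 0.05.


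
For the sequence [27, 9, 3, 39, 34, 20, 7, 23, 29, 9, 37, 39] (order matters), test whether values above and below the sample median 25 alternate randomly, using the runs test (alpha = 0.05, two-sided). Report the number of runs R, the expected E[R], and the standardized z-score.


Step 1: Compute median = 25; label A = above, B = below.
Labels in order: ABBAABBBABAA  (n_A = 6, n_B = 6)
Step 2: Count runs R = 7.
Step 3: Under H0 (random ordering), E[R] = 2*n_A*n_B/(n_A+n_B) + 1 = 2*6*6/12 + 1 = 7.0000.
        Var[R] = 2*n_A*n_B*(2*n_A*n_B - n_A - n_B) / ((n_A+n_B)^2 * (n_A+n_B-1)) = 4320/1584 = 2.7273.
        SD[R] = 1.6514.
Step 4: R = E[R], so z = 0 with no continuity correction.
Step 5: Two-sided p-value via normal approximation = 2*(1 - Phi(|z|)) = 1.000000.
Step 6: alpha = 0.05. fail to reject H0.

R = 7, z = 0.0000, p = 1.000000, fail to reject H0.


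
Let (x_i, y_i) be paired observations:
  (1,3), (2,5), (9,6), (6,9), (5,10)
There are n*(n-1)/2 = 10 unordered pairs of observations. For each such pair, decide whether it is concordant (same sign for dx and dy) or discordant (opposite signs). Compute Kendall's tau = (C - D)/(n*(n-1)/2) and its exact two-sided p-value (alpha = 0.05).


Step 1: Enumerate the 10 unordered pairs (i,j) with i<j and classify each by sign(x_j-x_i) * sign(y_j-y_i).
  (1,2):dx=+1,dy=+2->C; (1,3):dx=+8,dy=+3->C; (1,4):dx=+5,dy=+6->C; (1,5):dx=+4,dy=+7->C
  (2,3):dx=+7,dy=+1->C; (2,4):dx=+4,dy=+4->C; (2,5):dx=+3,dy=+5->C; (3,4):dx=-3,dy=+3->D
  (3,5):dx=-4,dy=+4->D; (4,5):dx=-1,dy=+1->D
Step 2: C = 7, D = 3, total pairs = 10.
Step 3: tau = (C - D)/(n(n-1)/2) = (7 - 3)/10 = 0.400000.
Step 4: Exact two-sided p-value (enumerate n! = 120 permutations of y under H0): p = 0.483333.
Step 5: alpha = 0.05. fail to reject H0.

tau_b = 0.4000 (C=7, D=3), p = 0.483333, fail to reject H0.


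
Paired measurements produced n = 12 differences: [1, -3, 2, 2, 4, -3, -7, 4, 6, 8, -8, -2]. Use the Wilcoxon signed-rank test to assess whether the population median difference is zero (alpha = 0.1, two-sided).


Step 1: Drop any zero differences (none here) and take |d_i|.
|d| = [1, 3, 2, 2, 4, 3, 7, 4, 6, 8, 8, 2]
Step 2: Midrank |d_i| (ties get averaged ranks).
ranks: |1|->1, |3|->5.5, |2|->3, |2|->3, |4|->7.5, |3|->5.5, |7|->10, |4|->7.5, |6|->9, |8|->11.5, |8|->11.5, |2|->3
Step 3: Attach original signs; sum ranks with positive sign and with negative sign.
W+ = 1 + 3 + 3 + 7.5 + 7.5 + 9 + 11.5 = 42.5
W- = 5.5 + 5.5 + 10 + 11.5 + 3 = 35.5
(Check: W+ + W- = 78 should equal n(n+1)/2 = 78.)
Step 4: Test statistic W = min(W+, W-) = 35.5.
Step 5: Ties in |d|, so use the tie-corrected normal approximation.
        E[W] = n(n+1)/4 = 12*13/4 = 39.
        Tie groups: |d|=2 (t=3), |d|=3 (t=2), |d|=4 (t=2), |d|=8 (t=2); sum(t^3 - t) = 42.
        Var[W] = n(n+1)(2n+1)/24 - sum(t^3-t)/48 = 3900/24 - 42/48 = 161.625.
        z = (W - E[W]) / sqrt(Var[W]) = (35.5 - 39) / 12.7132 = -0.2753.
        Two-sided p = 2*Phi(z) = 0.783082.
Step 6: alpha = 0.1. fail to reject H0.

W+ = 42.5, W- = 35.5, W = min = 35.5, p = 0.783082, fail to reject H0.


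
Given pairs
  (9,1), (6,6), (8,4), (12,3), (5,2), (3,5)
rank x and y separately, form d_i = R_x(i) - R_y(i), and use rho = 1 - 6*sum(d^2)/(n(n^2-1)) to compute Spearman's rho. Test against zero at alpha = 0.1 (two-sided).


Step 1: Rank x and y separately (midranks; no ties here).
rank(x): 9->5, 6->3, 8->4, 12->6, 5->2, 3->1
rank(y): 1->1, 6->6, 4->4, 3->3, 2->2, 5->5
Step 2: d_i = R_x(i) - R_y(i); compute d_i^2.
  (5-1)^2=16, (3-6)^2=9, (4-4)^2=0, (6-3)^2=9, (2-2)^2=0, (1-5)^2=16
sum(d^2) = 50.
Step 3: rho = 1 - 6*50 / (6*(6^2 - 1)) = 1 - 300/210 = -0.428571.
Step 4: Under H0, t = rho * sqrt((n-2)/(1-rho^2)) = -0.9487 ~ t(4).
Step 5: Two-sided p-value from the t-distribution with 4 df = 0.396501.
Step 6: alpha = 0.1. fail to reject H0.

rho = -0.4286, p = 0.396501, fail to reject H0 at alpha = 0.1.


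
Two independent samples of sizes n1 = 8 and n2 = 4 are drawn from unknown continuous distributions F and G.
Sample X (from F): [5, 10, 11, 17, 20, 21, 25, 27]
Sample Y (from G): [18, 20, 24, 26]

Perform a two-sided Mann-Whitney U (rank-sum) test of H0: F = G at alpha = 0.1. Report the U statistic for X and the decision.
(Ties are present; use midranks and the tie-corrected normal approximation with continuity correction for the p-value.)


Step 1: Combine and sort all 12 observations; assign midranks.
sorted (value, group): (5,X), (10,X), (11,X), (17,X), (18,Y), (20,X), (20,Y), (21,X), (24,Y), (25,X), (26,Y), (27,X)
ranks: 5->1, 10->2, 11->3, 17->4, 18->5, 20->6.5, 20->6.5, 21->8, 24->9, 25->10, 26->11, 27->12
Step 2: Rank sum for X: R1 = 1 + 2 + 3 + 4 + 6.5 + 8 + 10 + 12 = 46.5.
Step 3: U_X = R1 - n1(n1+1)/2 = 46.5 - 8*9/2 = 46.5 - 36 = 10.5.
       U_Y = n1*n2 - U_X = 32 - 10.5 = 21.5.
Step 4: Ties are present, so use the tie-corrected normal approximation (with continuity correction) for the p-value.
Step 5: p-value = 0.394938; compare to alpha = 0.1. fail to reject H0.

U_X = 10.5, p = 0.394938, fail to reject H0 at alpha = 0.1.


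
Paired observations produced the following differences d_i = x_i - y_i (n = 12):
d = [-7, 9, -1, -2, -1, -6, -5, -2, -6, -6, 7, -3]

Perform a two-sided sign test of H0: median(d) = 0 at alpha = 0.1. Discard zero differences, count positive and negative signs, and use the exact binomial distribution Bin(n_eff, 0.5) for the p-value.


Step 1: Discard zero differences. Original n = 12; n_eff = number of nonzero differences = 12.
Nonzero differences (with sign): -7, +9, -1, -2, -1, -6, -5, -2, -6, -6, +7, -3
Step 2: Count signs: positive = 2, negative = 10.
Step 3: Under H0: P(positive) = 0.5, so the number of positives S ~ Bin(12, 0.5).
Step 4: Two-sided exact p-value = sum of Bin(12,0.5) probabilities at or below the observed probability = 0.038574.
Step 5: alpha = 0.1. reject H0.

n_eff = 12, pos = 2, neg = 10, p = 0.038574, reject H0.


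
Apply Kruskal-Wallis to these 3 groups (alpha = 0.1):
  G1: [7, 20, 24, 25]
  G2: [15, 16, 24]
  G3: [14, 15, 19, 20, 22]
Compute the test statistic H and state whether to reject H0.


Step 1: Combine all N = 12 observations and assign midranks.
sorted (value, group, rank): (7,G1,1), (14,G3,2), (15,G2,3.5), (15,G3,3.5), (16,G2,5), (19,G3,6), (20,G1,7.5), (20,G3,7.5), (22,G3,9), (24,G1,10.5), (24,G2,10.5), (25,G1,12)
Step 2: Sum ranks within each group.
R_1 = 31 (n_1 = 4)
R_2 = 19 (n_2 = 3)
R_3 = 28 (n_3 = 5)
Step 3: H = 12/(N(N+1)) * sum(R_i^2/n_i) - 3(N+1)
     = 12/(12*13) * (31^2/4 + 19^2/3 + 28^2/5) - 3*13
     = 0.076923 * 517.383 - 39
     = 0.798718.
Step 4: Ties present; correction factor C = 1 - 18/(12^3 - 12) = 0.989510. Corrected H = 0.798718 / 0.989510 = 0.807185.
Step 5: Under H0, H ~ chi^2(2); p-value = 0.667916.
Step 6: alpha = 0.1. fail to reject H0.

H = 0.8072, df = 2, p = 0.667916, fail to reject H0.


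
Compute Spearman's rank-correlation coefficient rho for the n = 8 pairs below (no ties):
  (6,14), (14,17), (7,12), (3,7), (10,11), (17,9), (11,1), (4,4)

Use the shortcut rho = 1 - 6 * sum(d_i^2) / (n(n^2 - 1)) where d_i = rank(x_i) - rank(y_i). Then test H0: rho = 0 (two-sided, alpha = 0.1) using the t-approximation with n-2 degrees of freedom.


Step 1: Rank x and y separately (midranks; no ties here).
rank(x): 6->3, 14->7, 7->4, 3->1, 10->5, 17->8, 11->6, 4->2
rank(y): 14->7, 17->8, 12->6, 7->3, 11->5, 9->4, 1->1, 4->2
Step 2: d_i = R_x(i) - R_y(i); compute d_i^2.
  (3-7)^2=16, (7-8)^2=1, (4-6)^2=4, (1-3)^2=4, (5-5)^2=0, (8-4)^2=16, (6-1)^2=25, (2-2)^2=0
sum(d^2) = 66.
Step 3: rho = 1 - 6*66 / (8*(8^2 - 1)) = 1 - 396/504 = 0.214286.
Step 4: Under H0, t = rho * sqrt((n-2)/(1-rho^2)) = 0.5374 ~ t(6).
Step 5: Two-sided p-value from the t-distribution with 6 df = 0.610344.
Step 6: alpha = 0.1. fail to reject H0.

rho = 0.2143, p = 0.610344, fail to reject H0 at alpha = 0.1.


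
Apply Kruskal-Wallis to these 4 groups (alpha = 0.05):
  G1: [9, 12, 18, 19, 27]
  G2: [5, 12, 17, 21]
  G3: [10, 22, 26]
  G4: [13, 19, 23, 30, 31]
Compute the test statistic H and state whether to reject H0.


Step 1: Combine all N = 17 observations and assign midranks.
sorted (value, group, rank): (5,G2,1), (9,G1,2), (10,G3,3), (12,G1,4.5), (12,G2,4.5), (13,G4,6), (17,G2,7), (18,G1,8), (19,G1,9.5), (19,G4,9.5), (21,G2,11), (22,G3,12), (23,G4,13), (26,G3,14), (27,G1,15), (30,G4,16), (31,G4,17)
Step 2: Sum ranks within each group.
R_1 = 39 (n_1 = 5)
R_2 = 23.5 (n_2 = 4)
R_3 = 29 (n_3 = 3)
R_4 = 61.5 (n_4 = 5)
Step 3: H = 12/(N(N+1)) * sum(R_i^2/n_i) - 3(N+1)
     = 12/(17*18) * (39^2/5 + 23.5^2/4 + 29^2/3 + 61.5^2/5) - 3*18
     = 0.039216 * 1479.05 - 54
     = 4.001797.
Step 4: Ties present; correction factor C = 1 - 12/(17^3 - 17) = 0.997549. Corrected H = 4.001797 / 0.997549 = 4.011630.
Step 5: Under H0, H ~ chi^2(3); p-value = 0.260211.
Step 6: alpha = 0.05. fail to reject H0.

H = 4.0116, df = 3, p = 0.260211, fail to reject H0.


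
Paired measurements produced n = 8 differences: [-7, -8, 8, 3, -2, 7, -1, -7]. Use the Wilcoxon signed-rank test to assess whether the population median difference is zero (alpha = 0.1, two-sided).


Step 1: Drop any zero differences (none here) and take |d_i|.
|d| = [7, 8, 8, 3, 2, 7, 1, 7]
Step 2: Midrank |d_i| (ties get averaged ranks).
ranks: |7|->5, |8|->7.5, |8|->7.5, |3|->3, |2|->2, |7|->5, |1|->1, |7|->5
Step 3: Attach original signs; sum ranks with positive sign and with negative sign.
W+ = 7.5 + 3 + 5 = 15.5
W- = 5 + 7.5 + 2 + 1 + 5 = 20.5
(Check: W+ + W- = 36 should equal n(n+1)/2 = 36.)
Step 4: Test statistic W = min(W+, W-) = 15.5.
Step 5: Ties in |d|, so use the tie-corrected normal approximation.
        E[W] = n(n+1)/4 = 8*9/4 = 18.
        Tie groups: |d|=7 (t=3), |d|=8 (t=2); sum(t^3 - t) = 30.
        Var[W] = n(n+1)(2n+1)/24 - sum(t^3-t)/48 = 1224/24 - 30/48 = 50.375.
        z = (W - E[W]) / sqrt(Var[W]) = (15.5 - 18) / 7.0975 = -0.3522.
        Two-sided p = 2*Phi(z) = 0.724662.
Step 6: alpha = 0.1. fail to reject H0.

W+ = 15.5, W- = 20.5, W = min = 15.5, p = 0.724662, fail to reject H0.


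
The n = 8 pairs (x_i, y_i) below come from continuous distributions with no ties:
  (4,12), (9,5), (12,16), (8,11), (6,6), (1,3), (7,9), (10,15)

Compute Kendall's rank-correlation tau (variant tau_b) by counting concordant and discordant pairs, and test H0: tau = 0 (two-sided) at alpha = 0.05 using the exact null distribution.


Step 1: Enumerate the 28 unordered pairs (i,j) with i<j and classify each by sign(x_j-x_i) * sign(y_j-y_i).
  (1,2):dx=+5,dy=-7->D; (1,3):dx=+8,dy=+4->C; (1,4):dx=+4,dy=-1->D; (1,5):dx=+2,dy=-6->D
  (1,6):dx=-3,dy=-9->C; (1,7):dx=+3,dy=-3->D; (1,8):dx=+6,dy=+3->C; (2,3):dx=+3,dy=+11->C
  (2,4):dx=-1,dy=+6->D; (2,5):dx=-3,dy=+1->D; (2,6):dx=-8,dy=-2->C; (2,7):dx=-2,dy=+4->D
  (2,8):dx=+1,dy=+10->C; (3,4):dx=-4,dy=-5->C; (3,5):dx=-6,dy=-10->C; (3,6):dx=-11,dy=-13->C
  (3,7):dx=-5,dy=-7->C; (3,8):dx=-2,dy=-1->C; (4,5):dx=-2,dy=-5->C; (4,6):dx=-7,dy=-8->C
  (4,7):dx=-1,dy=-2->C; (4,8):dx=+2,dy=+4->C; (5,6):dx=-5,dy=-3->C; (5,7):dx=+1,dy=+3->C
  (5,8):dx=+4,dy=+9->C; (6,7):dx=+6,dy=+6->C; (6,8):dx=+9,dy=+12->C; (7,8):dx=+3,dy=+6->C
Step 2: C = 21, D = 7, total pairs = 28.
Step 3: tau = (C - D)/(n(n-1)/2) = (21 - 7)/28 = 0.500000.
Step 4: Exact two-sided p-value (enumerate n! = 40320 permutations of y under H0): p = 0.108681.
Step 5: alpha = 0.05. fail to reject H0.

tau_b = 0.5000 (C=21, D=7), p = 0.108681, fail to reject H0.


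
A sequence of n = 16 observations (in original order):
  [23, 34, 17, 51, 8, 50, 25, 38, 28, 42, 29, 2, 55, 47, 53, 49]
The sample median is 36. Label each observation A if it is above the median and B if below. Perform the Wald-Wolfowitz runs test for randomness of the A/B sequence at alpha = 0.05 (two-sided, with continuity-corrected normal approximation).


Step 1: Compute median = 36; label A = above, B = below.
Labels in order: BBBABABABABBAAAA  (n_A = 8, n_B = 8)
Step 2: Count runs R = 10.
Step 3: Under H0 (random ordering), E[R] = 2*n_A*n_B/(n_A+n_B) + 1 = 2*8*8/16 + 1 = 9.0000.
        Var[R] = 2*n_A*n_B*(2*n_A*n_B - n_A - n_B) / ((n_A+n_B)^2 * (n_A+n_B-1)) = 14336/3840 = 3.7333.
        SD[R] = 1.9322.
Step 4: Continuity-corrected z = (R - 0.5 - E[R]) / SD[R] = (10 - 0.5 - 9.0000) / 1.9322 = 0.2588.
Step 5: Two-sided p-value via normal approximation = 2*(1 - Phi(|z|)) = 0.795809.
Step 6: alpha = 0.05. fail to reject H0.

R = 10, z = 0.2588, p = 0.795809, fail to reject H0.


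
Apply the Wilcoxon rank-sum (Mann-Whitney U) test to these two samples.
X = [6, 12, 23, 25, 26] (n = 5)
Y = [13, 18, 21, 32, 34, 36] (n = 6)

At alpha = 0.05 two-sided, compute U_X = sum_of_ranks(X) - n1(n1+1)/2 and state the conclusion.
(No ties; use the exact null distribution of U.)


Step 1: Combine and sort all 11 observations; assign midranks.
sorted (value, group): (6,X), (12,X), (13,Y), (18,Y), (21,Y), (23,X), (25,X), (26,X), (32,Y), (34,Y), (36,Y)
ranks: 6->1, 12->2, 13->3, 18->4, 21->5, 23->6, 25->7, 26->8, 32->9, 34->10, 36->11
Step 2: Rank sum for X: R1 = 1 + 2 + 6 + 7 + 8 = 24.
Step 3: U_X = R1 - n1(n1+1)/2 = 24 - 5*6/2 = 24 - 15 = 9.
       U_Y = n1*n2 - U_X = 30 - 9 = 21.
Step 4: No ties, so the exact null distribution of U (based on enumerating the C(11,5) = 462 equally likely rank assignments) gives the two-sided p-value.
Step 5: p-value = 0.329004; compare to alpha = 0.05. fail to reject H0.

U_X = 9, p = 0.329004, fail to reject H0 at alpha = 0.05.


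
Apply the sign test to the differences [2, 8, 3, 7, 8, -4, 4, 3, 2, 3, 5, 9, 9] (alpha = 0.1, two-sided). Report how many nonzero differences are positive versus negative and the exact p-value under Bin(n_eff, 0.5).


Step 1: Discard zero differences. Original n = 13; n_eff = number of nonzero differences = 13.
Nonzero differences (with sign): +2, +8, +3, +7, +8, -4, +4, +3, +2, +3, +5, +9, +9
Step 2: Count signs: positive = 12, negative = 1.
Step 3: Under H0: P(positive) = 0.5, so the number of positives S ~ Bin(13, 0.5).
Step 4: Two-sided exact p-value = sum of Bin(13,0.5) probabilities at or below the observed probability = 0.003418.
Step 5: alpha = 0.1. reject H0.

n_eff = 13, pos = 12, neg = 1, p = 0.003418, reject H0.


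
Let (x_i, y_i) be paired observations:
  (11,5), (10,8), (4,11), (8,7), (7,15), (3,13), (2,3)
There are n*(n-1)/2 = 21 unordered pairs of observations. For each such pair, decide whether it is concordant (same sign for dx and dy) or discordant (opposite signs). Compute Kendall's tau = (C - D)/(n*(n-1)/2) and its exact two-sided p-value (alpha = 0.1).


Step 1: Enumerate the 21 unordered pairs (i,j) with i<j and classify each by sign(x_j-x_i) * sign(y_j-y_i).
  (1,2):dx=-1,dy=+3->D; (1,3):dx=-7,dy=+6->D; (1,4):dx=-3,dy=+2->D; (1,5):dx=-4,dy=+10->D
  (1,6):dx=-8,dy=+8->D; (1,7):dx=-9,dy=-2->C; (2,3):dx=-6,dy=+3->D; (2,4):dx=-2,dy=-1->C
  (2,5):dx=-3,dy=+7->D; (2,6):dx=-7,dy=+5->D; (2,7):dx=-8,dy=-5->C; (3,4):dx=+4,dy=-4->D
  (3,5):dx=+3,dy=+4->C; (3,6):dx=-1,dy=+2->D; (3,7):dx=-2,dy=-8->C; (4,5):dx=-1,dy=+8->D
  (4,6):dx=-5,dy=+6->D; (4,7):dx=-6,dy=-4->C; (5,6):dx=-4,dy=-2->C; (5,7):dx=-5,dy=-12->C
  (6,7):dx=-1,dy=-10->C
Step 2: C = 9, D = 12, total pairs = 21.
Step 3: tau = (C - D)/(n(n-1)/2) = (9 - 12)/21 = -0.142857.
Step 4: Exact two-sided p-value (enumerate n! = 5040 permutations of y under H0): p = 0.772619.
Step 5: alpha = 0.1. fail to reject H0.

tau_b = -0.1429 (C=9, D=12), p = 0.772619, fail to reject H0.


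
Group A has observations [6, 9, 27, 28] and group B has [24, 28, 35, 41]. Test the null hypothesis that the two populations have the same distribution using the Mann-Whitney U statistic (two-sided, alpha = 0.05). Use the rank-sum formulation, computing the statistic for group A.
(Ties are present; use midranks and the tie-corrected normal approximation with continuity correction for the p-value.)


Step 1: Combine and sort all 8 observations; assign midranks.
sorted (value, group): (6,X), (9,X), (24,Y), (27,X), (28,X), (28,Y), (35,Y), (41,Y)
ranks: 6->1, 9->2, 24->3, 27->4, 28->5.5, 28->5.5, 35->7, 41->8
Step 2: Rank sum for X: R1 = 1 + 2 + 4 + 5.5 = 12.5.
Step 3: U_X = R1 - n1(n1+1)/2 = 12.5 - 4*5/2 = 12.5 - 10 = 2.5.
       U_Y = n1*n2 - U_X = 16 - 2.5 = 13.5.
Step 4: Ties are present, so use the tie-corrected normal approximation (with continuity correction) for the p-value.
Step 5: p-value = 0.146489; compare to alpha = 0.05. fail to reject H0.

U_X = 2.5, p = 0.146489, fail to reject H0 at alpha = 0.05.


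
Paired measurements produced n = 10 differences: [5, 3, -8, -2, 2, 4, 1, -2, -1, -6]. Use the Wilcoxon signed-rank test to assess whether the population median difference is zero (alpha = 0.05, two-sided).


Step 1: Drop any zero differences (none here) and take |d_i|.
|d| = [5, 3, 8, 2, 2, 4, 1, 2, 1, 6]
Step 2: Midrank |d_i| (ties get averaged ranks).
ranks: |5|->8, |3|->6, |8|->10, |2|->4, |2|->4, |4|->7, |1|->1.5, |2|->4, |1|->1.5, |6|->9
Step 3: Attach original signs; sum ranks with positive sign and with negative sign.
W+ = 8 + 6 + 4 + 7 + 1.5 = 26.5
W- = 10 + 4 + 4 + 1.5 + 9 = 28.5
(Check: W+ + W- = 55 should equal n(n+1)/2 = 55.)
Step 4: Test statistic W = min(W+, W-) = 26.5.
Step 5: Ties in |d|, so use the tie-corrected normal approximation.
        E[W] = n(n+1)/4 = 10*11/4 = 27.5.
        Tie groups: |d|=1 (t=2), |d|=2 (t=3); sum(t^3 - t) = 30.
        Var[W] = n(n+1)(2n+1)/24 - sum(t^3-t)/48 = 2310/24 - 30/48 = 95.625.
        z = (W - E[W]) / sqrt(Var[W]) = (26.5 - 27.5) / 9.7788 = -0.1023.
        Two-sided p = 2*Phi(z) = 0.918549.
Step 6: alpha = 0.05. fail to reject H0.

W+ = 26.5, W- = 28.5, W = min = 26.5, p = 0.918549, fail to reject H0.


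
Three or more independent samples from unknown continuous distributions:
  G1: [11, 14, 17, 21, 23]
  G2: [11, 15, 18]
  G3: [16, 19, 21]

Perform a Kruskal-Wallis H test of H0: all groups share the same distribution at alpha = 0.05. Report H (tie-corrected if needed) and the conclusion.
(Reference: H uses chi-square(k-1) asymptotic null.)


Step 1: Combine all N = 11 observations and assign midranks.
sorted (value, group, rank): (11,G1,1.5), (11,G2,1.5), (14,G1,3), (15,G2,4), (16,G3,5), (17,G1,6), (18,G2,7), (19,G3,8), (21,G1,9.5), (21,G3,9.5), (23,G1,11)
Step 2: Sum ranks within each group.
R_1 = 31 (n_1 = 5)
R_2 = 12.5 (n_2 = 3)
R_3 = 22.5 (n_3 = 3)
Step 3: H = 12/(N(N+1)) * sum(R_i^2/n_i) - 3(N+1)
     = 12/(11*12) * (31^2/5 + 12.5^2/3 + 22.5^2/3) - 3*12
     = 0.090909 * 413.033 - 36
     = 1.548485.
Step 4: Ties present; correction factor C = 1 - 12/(11^3 - 11) = 0.990909. Corrected H = 1.548485 / 0.990909 = 1.562691.
Step 5: Under H0, H ~ chi^2(2); p-value = 0.457790.
Step 6: alpha = 0.05. fail to reject H0.

H = 1.5627, df = 2, p = 0.457790, fail to reject H0.


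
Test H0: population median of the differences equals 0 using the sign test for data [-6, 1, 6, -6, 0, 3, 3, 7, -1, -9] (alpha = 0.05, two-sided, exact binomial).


Step 1: Discard zero differences. Original n = 10; n_eff = number of nonzero differences = 9.
Nonzero differences (with sign): -6, +1, +6, -6, +3, +3, +7, -1, -9
Step 2: Count signs: positive = 5, negative = 4.
Step 3: Under H0: P(positive) = 0.5, so the number of positives S ~ Bin(9, 0.5).
Step 4: Two-sided exact p-value = sum of Bin(9,0.5) probabilities at or below the observed probability = 1.000000.
Step 5: alpha = 0.05. fail to reject H0.

n_eff = 9, pos = 5, neg = 4, p = 1.000000, fail to reject H0.


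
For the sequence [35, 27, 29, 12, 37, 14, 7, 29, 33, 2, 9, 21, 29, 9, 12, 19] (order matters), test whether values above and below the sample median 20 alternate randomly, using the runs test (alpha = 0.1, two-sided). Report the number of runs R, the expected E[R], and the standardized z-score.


Step 1: Compute median = 20; label A = above, B = below.
Labels in order: AAABABBAABBAABBB  (n_A = 8, n_B = 8)
Step 2: Count runs R = 8.
Step 3: Under H0 (random ordering), E[R] = 2*n_A*n_B/(n_A+n_B) + 1 = 2*8*8/16 + 1 = 9.0000.
        Var[R] = 2*n_A*n_B*(2*n_A*n_B - n_A - n_B) / ((n_A+n_B)^2 * (n_A+n_B-1)) = 14336/3840 = 3.7333.
        SD[R] = 1.9322.
Step 4: Continuity-corrected z = (R + 0.5 - E[R]) / SD[R] = (8 + 0.5 - 9.0000) / 1.9322 = -0.2588.
Step 5: Two-sided p-value via normal approximation = 2*(1 - Phi(|z|)) = 0.795809.
Step 6: alpha = 0.1. fail to reject H0.

R = 8, z = -0.2588, p = 0.795809, fail to reject H0.


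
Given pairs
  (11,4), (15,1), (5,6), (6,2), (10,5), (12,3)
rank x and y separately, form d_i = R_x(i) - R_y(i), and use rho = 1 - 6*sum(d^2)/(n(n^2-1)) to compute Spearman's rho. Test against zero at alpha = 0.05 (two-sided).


Step 1: Rank x and y separately (midranks; no ties here).
rank(x): 11->4, 15->6, 5->1, 6->2, 10->3, 12->5
rank(y): 4->4, 1->1, 6->6, 2->2, 5->5, 3->3
Step 2: d_i = R_x(i) - R_y(i); compute d_i^2.
  (4-4)^2=0, (6-1)^2=25, (1-6)^2=25, (2-2)^2=0, (3-5)^2=4, (5-3)^2=4
sum(d^2) = 58.
Step 3: rho = 1 - 6*58 / (6*(6^2 - 1)) = 1 - 348/210 = -0.657143.
Step 4: Under H0, t = rho * sqrt((n-2)/(1-rho^2)) = -1.7436 ~ t(4).
Step 5: Two-sided p-value from the t-distribution with 4 df = 0.156175.
Step 6: alpha = 0.05. fail to reject H0.

rho = -0.6571, p = 0.156175, fail to reject H0 at alpha = 0.05.


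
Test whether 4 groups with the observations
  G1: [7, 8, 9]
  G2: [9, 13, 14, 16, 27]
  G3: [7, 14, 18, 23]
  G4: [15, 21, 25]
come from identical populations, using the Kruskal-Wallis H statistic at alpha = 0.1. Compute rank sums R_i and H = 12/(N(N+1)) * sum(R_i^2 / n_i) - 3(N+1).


Step 1: Combine all N = 15 observations and assign midranks.
sorted (value, group, rank): (7,G1,1.5), (7,G3,1.5), (8,G1,3), (9,G1,4.5), (9,G2,4.5), (13,G2,6), (14,G2,7.5), (14,G3,7.5), (15,G4,9), (16,G2,10), (18,G3,11), (21,G4,12), (23,G3,13), (25,G4,14), (27,G2,15)
Step 2: Sum ranks within each group.
R_1 = 9 (n_1 = 3)
R_2 = 43 (n_2 = 5)
R_3 = 33 (n_3 = 4)
R_4 = 35 (n_4 = 3)
Step 3: H = 12/(N(N+1)) * sum(R_i^2/n_i) - 3(N+1)
     = 12/(15*16) * (9^2/3 + 43^2/5 + 33^2/4 + 35^2/3) - 3*16
     = 0.050000 * 1077.38 - 48
     = 5.869167.
Step 4: Ties present; correction factor C = 1 - 18/(15^3 - 15) = 0.994643. Corrected H = 5.869167 / 0.994643 = 5.900778.
Step 5: Under H0, H ~ chi^2(3); p-value = 0.116539.
Step 6: alpha = 0.1. fail to reject H0.

H = 5.9008, df = 3, p = 0.116539, fail to reject H0.


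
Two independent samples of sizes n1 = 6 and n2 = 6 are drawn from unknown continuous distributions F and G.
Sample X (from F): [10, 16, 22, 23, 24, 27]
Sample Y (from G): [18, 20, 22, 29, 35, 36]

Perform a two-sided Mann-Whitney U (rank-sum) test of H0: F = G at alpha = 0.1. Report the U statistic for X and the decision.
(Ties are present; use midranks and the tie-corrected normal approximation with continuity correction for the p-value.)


Step 1: Combine and sort all 12 observations; assign midranks.
sorted (value, group): (10,X), (16,X), (18,Y), (20,Y), (22,X), (22,Y), (23,X), (24,X), (27,X), (29,Y), (35,Y), (36,Y)
ranks: 10->1, 16->2, 18->3, 20->4, 22->5.5, 22->5.5, 23->7, 24->8, 27->9, 29->10, 35->11, 36->12
Step 2: Rank sum for X: R1 = 1 + 2 + 5.5 + 7 + 8 + 9 = 32.5.
Step 3: U_X = R1 - n1(n1+1)/2 = 32.5 - 6*7/2 = 32.5 - 21 = 11.5.
       U_Y = n1*n2 - U_X = 36 - 11.5 = 24.5.
Step 4: Ties are present, so use the tie-corrected normal approximation (with continuity correction) for the p-value.
Step 5: p-value = 0.335822; compare to alpha = 0.1. fail to reject H0.

U_X = 11.5, p = 0.335822, fail to reject H0 at alpha = 0.1.


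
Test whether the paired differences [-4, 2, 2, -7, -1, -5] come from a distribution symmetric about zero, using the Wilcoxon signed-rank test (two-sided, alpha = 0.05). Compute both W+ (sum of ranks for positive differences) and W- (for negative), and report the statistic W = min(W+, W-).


Step 1: Drop any zero differences (none here) and take |d_i|.
|d| = [4, 2, 2, 7, 1, 5]
Step 2: Midrank |d_i| (ties get averaged ranks).
ranks: |4|->4, |2|->2.5, |2|->2.5, |7|->6, |1|->1, |5|->5
Step 3: Attach original signs; sum ranks with positive sign and with negative sign.
W+ = 2.5 + 2.5 = 5
W- = 4 + 6 + 1 + 5 = 16
(Check: W+ + W- = 21 should equal n(n+1)/2 = 21.)
Step 4: Test statistic W = min(W+, W-) = 5.
Step 5: Ties in |d|, so use the tie-corrected normal approximation.
        E[W] = n(n+1)/4 = 6*7/4 = 10.5.
        Tie groups: |d|=2 (t=2); sum(t^3 - t) = 6.
        Var[W] = n(n+1)(2n+1)/24 - sum(t^3-t)/48 = 546/24 - 6/48 = 22.625.
        z = (W - E[W]) / sqrt(Var[W]) = (5 - 10.5) / 4.7566 = -1.1563.
        Two-sided p = 2*Phi(z) = 0.247561.
Step 6: alpha = 0.05. fail to reject H0.

W+ = 5, W- = 16, W = min = 5, p = 0.247561, fail to reject H0.


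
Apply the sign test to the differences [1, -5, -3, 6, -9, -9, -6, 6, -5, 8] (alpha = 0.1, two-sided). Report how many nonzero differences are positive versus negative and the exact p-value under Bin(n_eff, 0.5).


Step 1: Discard zero differences. Original n = 10; n_eff = number of nonzero differences = 10.
Nonzero differences (with sign): +1, -5, -3, +6, -9, -9, -6, +6, -5, +8
Step 2: Count signs: positive = 4, negative = 6.
Step 3: Under H0: P(positive) = 0.5, so the number of positives S ~ Bin(10, 0.5).
Step 4: Two-sided exact p-value = sum of Bin(10,0.5) probabilities at or below the observed probability = 0.753906.
Step 5: alpha = 0.1. fail to reject H0.

n_eff = 10, pos = 4, neg = 6, p = 0.753906, fail to reject H0.


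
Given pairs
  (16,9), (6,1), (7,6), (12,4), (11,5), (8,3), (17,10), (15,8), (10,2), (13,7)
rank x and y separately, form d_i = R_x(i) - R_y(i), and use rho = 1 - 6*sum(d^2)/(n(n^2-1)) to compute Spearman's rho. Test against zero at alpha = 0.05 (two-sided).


Step 1: Rank x and y separately (midranks; no ties here).
rank(x): 16->9, 6->1, 7->2, 12->6, 11->5, 8->3, 17->10, 15->8, 10->4, 13->7
rank(y): 9->9, 1->1, 6->6, 4->4, 5->5, 3->3, 10->10, 8->8, 2->2, 7->7
Step 2: d_i = R_x(i) - R_y(i); compute d_i^2.
  (9-9)^2=0, (1-1)^2=0, (2-6)^2=16, (6-4)^2=4, (5-5)^2=0, (3-3)^2=0, (10-10)^2=0, (8-8)^2=0, (4-2)^2=4, (7-7)^2=0
sum(d^2) = 24.
Step 3: rho = 1 - 6*24 / (10*(10^2 - 1)) = 1 - 144/990 = 0.854545.
Step 4: Under H0, t = rho * sqrt((n-2)/(1-rho^2)) = 4.6537 ~ t(8).
Step 5: Two-sided p-value from the t-distribution with 8 df = 0.001637.
Step 6: alpha = 0.05. reject H0.

rho = 0.8545, p = 0.001637, reject H0 at alpha = 0.05.


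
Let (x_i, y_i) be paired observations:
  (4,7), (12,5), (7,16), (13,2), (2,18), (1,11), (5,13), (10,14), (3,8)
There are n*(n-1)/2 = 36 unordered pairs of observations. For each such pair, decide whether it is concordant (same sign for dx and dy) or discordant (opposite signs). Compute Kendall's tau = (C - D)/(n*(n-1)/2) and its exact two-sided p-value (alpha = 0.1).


Step 1: Enumerate the 36 unordered pairs (i,j) with i<j and classify each by sign(x_j-x_i) * sign(y_j-y_i).
  (1,2):dx=+8,dy=-2->D; (1,3):dx=+3,dy=+9->C; (1,4):dx=+9,dy=-5->D; (1,5):dx=-2,dy=+11->D
  (1,6):dx=-3,dy=+4->D; (1,7):dx=+1,dy=+6->C; (1,8):dx=+6,dy=+7->C; (1,9):dx=-1,dy=+1->D
  (2,3):dx=-5,dy=+11->D; (2,4):dx=+1,dy=-3->D; (2,5):dx=-10,dy=+13->D; (2,6):dx=-11,dy=+6->D
  (2,7):dx=-7,dy=+8->D; (2,8):dx=-2,dy=+9->D; (2,9):dx=-9,dy=+3->D; (3,4):dx=+6,dy=-14->D
  (3,5):dx=-5,dy=+2->D; (3,6):dx=-6,dy=-5->C; (3,7):dx=-2,dy=-3->C; (3,8):dx=+3,dy=-2->D
  (3,9):dx=-4,dy=-8->C; (4,5):dx=-11,dy=+16->D; (4,6):dx=-12,dy=+9->D; (4,7):dx=-8,dy=+11->D
  (4,8):dx=-3,dy=+12->D; (4,9):dx=-10,dy=+6->D; (5,6):dx=-1,dy=-7->C; (5,7):dx=+3,dy=-5->D
  (5,8):dx=+8,dy=-4->D; (5,9):dx=+1,dy=-10->D; (6,7):dx=+4,dy=+2->C; (6,8):dx=+9,dy=+3->C
  (6,9):dx=+2,dy=-3->D; (7,8):dx=+5,dy=+1->C; (7,9):dx=-2,dy=-5->C; (8,9):dx=-7,dy=-6->C
Step 2: C = 12, D = 24, total pairs = 36.
Step 3: tau = (C - D)/(n(n-1)/2) = (12 - 24)/36 = -0.333333.
Step 4: Exact two-sided p-value (enumerate n! = 362880 permutations of y under H0): p = 0.259518.
Step 5: alpha = 0.1. fail to reject H0.

tau_b = -0.3333 (C=12, D=24), p = 0.259518, fail to reject H0.


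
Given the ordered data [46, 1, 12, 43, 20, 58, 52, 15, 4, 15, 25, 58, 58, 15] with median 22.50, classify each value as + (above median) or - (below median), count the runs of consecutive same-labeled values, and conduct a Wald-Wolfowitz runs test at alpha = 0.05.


Step 1: Compute median = 22.50; label A = above, B = below.
Labels in order: ABBABAABBBAAAB  (n_A = 7, n_B = 7)
Step 2: Count runs R = 8.
Step 3: Under H0 (random ordering), E[R] = 2*n_A*n_B/(n_A+n_B) + 1 = 2*7*7/14 + 1 = 8.0000.
        Var[R] = 2*n_A*n_B*(2*n_A*n_B - n_A - n_B) / ((n_A+n_B)^2 * (n_A+n_B-1)) = 8232/2548 = 3.2308.
        SD[R] = 1.7974.
Step 4: R = E[R], so z = 0 with no continuity correction.
Step 5: Two-sided p-value via normal approximation = 2*(1 - Phi(|z|)) = 1.000000.
Step 6: alpha = 0.05. fail to reject H0.

R = 8, z = 0.0000, p = 1.000000, fail to reject H0.
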